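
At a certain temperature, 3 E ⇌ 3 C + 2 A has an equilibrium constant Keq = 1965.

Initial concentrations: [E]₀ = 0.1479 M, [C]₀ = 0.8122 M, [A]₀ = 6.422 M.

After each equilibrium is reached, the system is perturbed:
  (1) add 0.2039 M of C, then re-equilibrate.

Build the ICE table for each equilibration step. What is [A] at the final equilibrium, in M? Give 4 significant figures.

[A]_eq = 6.354 M

Q₀ = 6830 vs Keq = 1965 ⇒ Q>K, reverse
Step 1:
                    E           C           A
  I            0.1479      0.8122       6.422
  C           0.05901    -0.05901    -0.03934
  E            0.2069      0.7532       6.383
  solve Keq expr → x = -0.01967; check Q = 1965
Then add 0.2039 M of C.
Step 2:
                    E           C           A
  I            0.2069      0.9571       6.383
  C           0.04335    -0.04335     -0.0289
  E            0.2503      0.9137       6.354
  solve Keq expr → x = -0.01445; check Q = 1965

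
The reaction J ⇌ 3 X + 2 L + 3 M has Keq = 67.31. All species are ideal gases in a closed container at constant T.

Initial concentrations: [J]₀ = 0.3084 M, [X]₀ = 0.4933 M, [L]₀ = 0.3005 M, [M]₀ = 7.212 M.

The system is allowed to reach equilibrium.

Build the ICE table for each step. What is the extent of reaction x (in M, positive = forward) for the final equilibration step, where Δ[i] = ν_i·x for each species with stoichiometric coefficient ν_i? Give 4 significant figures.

Q₀ = 13.18 vs Keq = 67.31 ⇒ Q<K, forward
Step 1:
                  J         X         L         M
  I          0.3084    0.4933    0.3005     7.212
  C        -0.05071    0.1521    0.1014    0.1521
  E          0.2577    0.6454    0.4019     7.364
  solve Keq expr → x = 0.05071; check Q = 67.31

x = 0.05071 M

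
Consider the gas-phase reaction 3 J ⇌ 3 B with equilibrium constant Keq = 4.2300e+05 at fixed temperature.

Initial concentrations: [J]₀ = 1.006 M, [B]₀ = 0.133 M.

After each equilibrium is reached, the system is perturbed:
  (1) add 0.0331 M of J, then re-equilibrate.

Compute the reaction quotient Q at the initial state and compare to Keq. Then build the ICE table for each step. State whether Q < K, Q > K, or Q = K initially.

Q₀ = 0.002311; Q < K (proceeds forward)

Q₀ = 0.002311 vs Keq = 4.2300e+05 ⇒ Q<K, forward
Step 1:
                  J         B
  Initial     1.006     0.133
  Change     -0.991     0.991
  Equil     0.01497     1.124
  solve Keq expr → x = 0.3303; check Q = 4.2300e+05
Then add 0.0331 M of J.
Step 2:
                  J         B
  Initial   0.04807     1.124
  Change   -0.03266   0.03266
  Equil     0.01541     1.157
  solve Keq expr → x = 0.01089; check Q = 4.2300e+05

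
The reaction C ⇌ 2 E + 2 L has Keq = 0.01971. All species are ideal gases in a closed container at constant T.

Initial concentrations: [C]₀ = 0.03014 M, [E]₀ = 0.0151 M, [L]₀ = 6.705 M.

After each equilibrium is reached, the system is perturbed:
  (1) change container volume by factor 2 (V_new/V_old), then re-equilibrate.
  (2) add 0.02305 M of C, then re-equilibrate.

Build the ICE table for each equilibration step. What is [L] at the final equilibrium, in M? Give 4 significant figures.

Q₀ = 0.3401 vs Keq = 0.01971 ⇒ Q>K, reverse
Step 1:
                  C         E         L
  init      0.03014    0.0151     6.705
  Δ        0.005568  -0.01114  -0.01114
  eq        0.03571  0.003963     6.694
  solve Keq expr → x = -0.005568; check Q = 0.01971
Then change container volume by factor 2 (V_new/V_old).
Step 2:
                  C         E         L
  init      0.01785  0.001982     3.347
  Δ       -0.001674  0.003349  0.003349
  eq        0.01618   0.00533      3.35
  solve Keq expr → x = 0.001674; check Q = 0.01971
Then add 0.02305 M of C.
Step 3:
                  C         E         L
  init      0.03923   0.00533      3.35
  Δ       -0.001406  0.002813  0.002813
  eq        0.03782  0.008143     3.353
  solve Keq expr → x = 0.001406; check Q = 0.01971

[L]_eq = 3.353 M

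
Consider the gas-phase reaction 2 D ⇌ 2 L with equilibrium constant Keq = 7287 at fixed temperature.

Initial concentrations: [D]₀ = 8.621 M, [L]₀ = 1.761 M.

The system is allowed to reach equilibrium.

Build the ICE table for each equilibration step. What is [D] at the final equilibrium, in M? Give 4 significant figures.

Q₀ = 0.04173 vs Keq = 7287 ⇒ Q<K, forward
Step 1:
                  D         L
  Initial     8.621     1.761
  Change     -8.501     8.501
  Equil      0.1202     10.26
  solve Keq expr → x = 4.25; check Q = 7287

[D]_eq = 0.1202 M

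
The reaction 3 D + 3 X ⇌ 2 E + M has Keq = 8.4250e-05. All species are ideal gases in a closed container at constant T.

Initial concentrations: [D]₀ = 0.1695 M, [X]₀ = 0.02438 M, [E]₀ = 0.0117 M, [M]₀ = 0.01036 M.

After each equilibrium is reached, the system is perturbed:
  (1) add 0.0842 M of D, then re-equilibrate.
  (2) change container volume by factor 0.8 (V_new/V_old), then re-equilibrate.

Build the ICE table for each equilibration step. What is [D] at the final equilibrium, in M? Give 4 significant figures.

Q₀ = 20.1 vs Keq = 8.4250e-05 ⇒ Q>K, reverse
Step 1:
                  D         X         E         M
  Initial    0.1695   0.02438    0.0117   0.01036
  Change    0.01741   0.01741  -0.01161 -0.005803
  Equil      0.1869   0.04179 9.3862e-05  0.004557
  solve Keq expr → x = -0.005803; check Q = 8.4250e-05
Then add 0.0842 M of D.
Step 2:
                  D         X         E         M
  Initial    0.2711   0.04179 9.3862e-05  0.004557
  Change  -1.0319e-04 -1.0319e-04 6.8794e-05 3.4397e-05
  Equil       0.271   0.04169 1.6266e-04  0.004591
  solve Keq expr → x = 3.4397e-05; check Q = 8.4250e-05
Then change container volume by factor 0.8 (V_new/V_old).
Step 3:
                  D         X         E         M
  Initial    0.3388   0.05211 2.0332e-04  0.005739
  Change  -1.1812e-04 -1.1812e-04 7.8749e-05 3.9374e-05
  Equil      0.3386   0.05199 2.8207e-04  0.005779
  solve Keq expr → x = 3.9374e-05; check Q = 8.4250e-05

[D]_eq = 0.3386 M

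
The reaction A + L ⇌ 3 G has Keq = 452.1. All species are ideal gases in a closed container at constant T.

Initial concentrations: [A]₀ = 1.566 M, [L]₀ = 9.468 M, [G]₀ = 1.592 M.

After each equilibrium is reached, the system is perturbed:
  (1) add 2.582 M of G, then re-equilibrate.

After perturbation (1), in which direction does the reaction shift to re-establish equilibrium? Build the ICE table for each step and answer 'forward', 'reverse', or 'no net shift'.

Q₀ = 0.2721 vs Keq = 452.1 ⇒ Q<K, forward
Step 1:
                    A           L           G
  I             1.566       9.468       1.592
  C            -1.503      -1.503       4.509
  E           0.06306       7.965       6.101
  solve Keq expr → x = 1.503; check Q = 452.1
Then add 2.582 M of G.
Step 2:
                    A           L           G
  I           0.06306       7.965       8.683
  C           0.09874     0.09874     -0.2962
  E            0.1618       8.064       8.387
  solve Keq expr → x = -0.09874; check Q = 452.1

Direction: reverse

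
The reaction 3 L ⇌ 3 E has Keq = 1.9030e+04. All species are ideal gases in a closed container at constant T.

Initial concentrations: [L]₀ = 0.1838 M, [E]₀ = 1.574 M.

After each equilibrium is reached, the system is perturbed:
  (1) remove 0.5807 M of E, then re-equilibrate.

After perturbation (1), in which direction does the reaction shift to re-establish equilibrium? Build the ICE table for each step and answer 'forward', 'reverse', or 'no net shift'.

Direction: forward

Q₀ = 628 vs Keq = 1.9030e+04 ⇒ Q<K, forward
Step 1:
                    L           E
  init         0.1838       1.574
  Δ           -0.1203      0.1203
  eq          0.06346       1.694
  solve Keq expr → x = 0.04011; check Q = 1.9030e+04
Then remove 0.5807 M of E.
Step 2:
                    L           E
  init        0.06346       1.114
  Δ          -0.02097     0.02097
  eq           0.0425       1.135
  solve Keq expr → x = 0.006988; check Q = 1.9030e+04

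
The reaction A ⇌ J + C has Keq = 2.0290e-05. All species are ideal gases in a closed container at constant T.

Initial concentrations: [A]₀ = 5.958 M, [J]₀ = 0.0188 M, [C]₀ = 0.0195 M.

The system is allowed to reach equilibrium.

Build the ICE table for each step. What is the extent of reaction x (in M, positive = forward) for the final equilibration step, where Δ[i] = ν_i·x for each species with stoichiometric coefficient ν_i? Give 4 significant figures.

Q₀ = 6.1531e-05 vs Keq = 2.0290e-05 ⇒ Q>K, reverse
Step 1:
                    A           J           C
  init          5.958      0.0188      0.0195
  Δ          0.008142   -0.008142   -0.008142
  eq            5.966     0.01066     0.01136
  solve Keq expr → x = -0.008142; check Q = 2.0290e-05

x = -0.008142 M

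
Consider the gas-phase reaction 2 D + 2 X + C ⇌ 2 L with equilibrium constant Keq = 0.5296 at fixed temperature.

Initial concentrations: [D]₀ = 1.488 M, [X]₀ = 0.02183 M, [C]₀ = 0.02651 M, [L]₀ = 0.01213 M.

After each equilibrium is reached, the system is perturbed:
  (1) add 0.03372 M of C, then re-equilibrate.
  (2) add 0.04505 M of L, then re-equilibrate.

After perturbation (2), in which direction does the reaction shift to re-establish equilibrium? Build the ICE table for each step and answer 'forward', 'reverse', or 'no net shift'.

Q₀ = 5.26 vs Keq = 0.5296 ⇒ Q>K, reverse
Step 1:
                   D          X          C          L
  init         1.488    0.02183    0.02651    0.01213
  Δ         0.006755   0.006755   0.003377  -0.006755
  eq           1.495    0.02858    0.02989   0.005375
  solve Keq expr → x = -0.003377; check Q = 0.5296
Then add 0.03372 M of C.
Step 2:
                   D          X          C          L
  init         1.495    0.02858    0.06361   0.005375
  Δ        -0.001886  -0.001886 -9.4279e-04   0.001886
  eq           1.493     0.0267    0.06266   0.007261
  solve Keq expr → x = 9.4279e-04; check Q = 0.5296
Then add 0.04505 M of L.
Step 3:
                   D          X          C          L
  init         1.493     0.0267    0.06266    0.05231
  Δ          0.03348    0.03348    0.01674   -0.03348
  eq           1.526    0.06018     0.0794    0.01883
  solve Keq expr → x = -0.01674; check Q = 0.5296

Direction: reverse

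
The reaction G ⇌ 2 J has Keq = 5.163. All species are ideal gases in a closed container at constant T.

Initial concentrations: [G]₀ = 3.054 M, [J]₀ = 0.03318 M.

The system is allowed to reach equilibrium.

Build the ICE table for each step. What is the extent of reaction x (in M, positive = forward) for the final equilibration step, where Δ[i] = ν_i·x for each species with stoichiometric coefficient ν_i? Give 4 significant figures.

Q₀ = 3.6048e-04 vs Keq = 5.163 ⇒ Q<K, forward
Step 1:
                    G           J
  init          3.054     0.03318
  Δ            -1.431       2.862
  eq            1.623       2.895
  solve Keq expr → x = 1.431; check Q = 5.163

x = 1.431 M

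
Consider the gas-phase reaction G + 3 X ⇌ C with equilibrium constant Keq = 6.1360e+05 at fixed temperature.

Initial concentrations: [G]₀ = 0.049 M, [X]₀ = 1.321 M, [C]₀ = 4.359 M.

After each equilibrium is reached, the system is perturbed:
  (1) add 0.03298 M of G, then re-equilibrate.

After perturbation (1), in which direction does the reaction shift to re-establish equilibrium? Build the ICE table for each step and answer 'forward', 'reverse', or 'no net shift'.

Direction: forward

Q₀ = 38.59 vs Keq = 6.1360e+05 ⇒ Q<K, forward
Step 1:
                  G         X         C
  init        0.049     1.321     4.359
  Δ          -0.049    -0.147     0.049
  eq      4.4395e-06     1.174     4.408
  solve Keq expr → x = 0.049; check Q = 6.1360e+05
Then add 0.03298 M of G.
Step 2:
                  G         X         C
  init      0.03298     1.174     4.408
  Δ        -0.03298  -0.09894   0.03298
  eq      5.8247e-06     1.075     4.441
  solve Keq expr → x = 0.03298; check Q = 6.1360e+05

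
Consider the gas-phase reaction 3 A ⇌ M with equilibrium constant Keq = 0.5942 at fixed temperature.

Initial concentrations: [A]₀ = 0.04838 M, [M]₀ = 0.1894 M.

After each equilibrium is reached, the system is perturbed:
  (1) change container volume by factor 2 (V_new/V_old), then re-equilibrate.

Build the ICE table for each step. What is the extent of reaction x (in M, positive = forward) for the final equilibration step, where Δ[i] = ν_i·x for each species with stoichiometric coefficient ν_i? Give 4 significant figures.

x = -0.01544 M

Q₀ = 1673 vs Keq = 0.5942 ⇒ Q>K, reverse
Step 1:
                   A          M
  init       0.04838     0.1894
  Δ           0.4036    -0.1345
  eq           0.452    0.05487
  solve Keq expr → x = -0.1345; check Q = 0.5942
Then change container volume by factor 2 (V_new/V_old).
Step 2:
                   A          M
  init         0.226    0.02743
  Δ          0.04631   -0.01544
  eq          0.2723      0.012
  solve Keq expr → x = -0.01544; check Q = 0.5942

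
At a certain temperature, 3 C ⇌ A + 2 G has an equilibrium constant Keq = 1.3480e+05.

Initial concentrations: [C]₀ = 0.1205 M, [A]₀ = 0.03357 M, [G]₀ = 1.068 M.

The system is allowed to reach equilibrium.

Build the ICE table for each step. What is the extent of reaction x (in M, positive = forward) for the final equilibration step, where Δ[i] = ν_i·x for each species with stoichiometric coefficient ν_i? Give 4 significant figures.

Q₀ = 21.88 vs Keq = 1.3480e+05 ⇒ Q<K, forward
Step 1:
                    C           A           G
  I            0.1205     0.03357       1.068
  C           -0.1117     0.03723     0.07446
  E          0.008817      0.0708       1.142
  solve Keq expr → x = 0.03723; check Q = 1.3480e+05

x = 0.03723 M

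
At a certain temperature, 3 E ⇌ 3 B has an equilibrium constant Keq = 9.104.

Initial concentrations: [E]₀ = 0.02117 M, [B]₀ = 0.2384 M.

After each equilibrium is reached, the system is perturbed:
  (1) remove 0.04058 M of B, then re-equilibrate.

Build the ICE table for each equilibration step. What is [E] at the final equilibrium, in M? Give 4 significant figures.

[E]_eq = 0.07091 M

Q₀ = 1428 vs Keq = 9.104 ⇒ Q>K, reverse
Step 1:
                    E           B
  Initial     0.02117      0.2384
  Change      0.06289    -0.06289
  Equil       0.08406      0.1755
  solve Keq expr → x = -0.02096; check Q = 9.104
Then remove 0.04058 M of B.
Step 2:
                    E           B
  Initial     0.08406      0.1349
  Change     -0.01314     0.01314
  Equil       0.07091      0.1481
  solve Keq expr → x = 0.00438; check Q = 9.104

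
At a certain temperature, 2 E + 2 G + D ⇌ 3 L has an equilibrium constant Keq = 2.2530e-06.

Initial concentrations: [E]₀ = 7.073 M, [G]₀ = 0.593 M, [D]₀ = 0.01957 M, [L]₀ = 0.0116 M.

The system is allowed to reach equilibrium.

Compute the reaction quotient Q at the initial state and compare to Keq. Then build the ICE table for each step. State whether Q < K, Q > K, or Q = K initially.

Q₀ = 4.5338e-06; Q > K (proceeds reverse)

Q₀ = 4.5338e-06 vs Keq = 2.2530e-06 ⇒ Q>K, reverse
Step 1:
                    E           G           D           L
  init          7.073       0.593     0.01957      0.0116
  Δ          0.001518    0.001518  7.5915e-04   -0.002277
  eq            7.075      0.5945     0.02033    0.009323
  solve Keq expr → x = -7.5915e-04; check Q = 2.2530e-06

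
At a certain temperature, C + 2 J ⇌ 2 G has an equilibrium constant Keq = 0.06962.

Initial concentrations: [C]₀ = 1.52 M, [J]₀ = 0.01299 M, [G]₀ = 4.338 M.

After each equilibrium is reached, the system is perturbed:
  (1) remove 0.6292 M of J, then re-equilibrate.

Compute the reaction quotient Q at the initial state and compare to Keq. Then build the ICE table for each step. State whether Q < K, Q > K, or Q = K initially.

Q₀ = 7.3370e+04 vs Keq = 0.06962 ⇒ Q>K, reverse
Step 1:
                   C          J          G
  init          1.52    0.01299      4.338
  Δ            1.486      2.972     -2.972
  eq           3.006      2.985      1.366
  solve Keq expr → x = -1.486; check Q = 0.06962
Then remove 0.6292 M of J.
Step 2:
                   C          J          G
  init         3.006      2.356      1.366
  Δ          0.09265     0.1853    -0.1853
  eq           3.099      2.541       1.18
  solve Keq expr → x = -0.09265; check Q = 0.06962

Q₀ = 7.3370e+04; Q > K (proceeds reverse)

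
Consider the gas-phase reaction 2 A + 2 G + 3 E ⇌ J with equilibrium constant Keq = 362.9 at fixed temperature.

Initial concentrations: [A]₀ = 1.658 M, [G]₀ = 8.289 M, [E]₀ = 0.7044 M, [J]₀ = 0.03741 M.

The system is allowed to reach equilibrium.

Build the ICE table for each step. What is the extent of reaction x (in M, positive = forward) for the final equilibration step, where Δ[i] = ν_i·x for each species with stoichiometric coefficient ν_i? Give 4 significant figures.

x = 0.2281 M

Q₀ = 5.6670e-04 vs Keq = 362.9 ⇒ Q<K, forward
Step 1:
                    A           G           E           J
  Initial       1.658       8.289      0.7044     0.03741
  Change      -0.4561     -0.4561     -0.6842      0.2281
  Equil         1.202       7.833     0.02021      0.2655
  solve Keq expr → x = 0.2281; check Q = 362.9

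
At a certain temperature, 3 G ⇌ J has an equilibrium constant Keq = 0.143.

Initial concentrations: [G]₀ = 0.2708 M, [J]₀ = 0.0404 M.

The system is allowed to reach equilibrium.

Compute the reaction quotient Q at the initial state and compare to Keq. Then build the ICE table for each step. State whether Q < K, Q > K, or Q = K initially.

Q₀ = 2.034 vs Keq = 0.143 ⇒ Q>K, reverse
Step 1:
                   G          J
  init        0.2708     0.0404
  Δ          0.09943   -0.03314
  eq          0.3702   0.007257
  solve Keq expr → x = -0.03314; check Q = 0.143

Q₀ = 2.034; Q > K (proceeds reverse)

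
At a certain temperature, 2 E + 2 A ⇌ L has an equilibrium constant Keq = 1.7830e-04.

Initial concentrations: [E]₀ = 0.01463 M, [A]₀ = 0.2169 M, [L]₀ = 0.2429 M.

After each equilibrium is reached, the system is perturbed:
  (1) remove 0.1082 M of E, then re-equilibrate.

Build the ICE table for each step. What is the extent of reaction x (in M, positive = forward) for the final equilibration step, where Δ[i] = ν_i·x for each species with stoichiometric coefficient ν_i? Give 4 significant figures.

x = -8.4999e-06 M

Q₀ = 2.4122e+04 vs Keq = 1.7830e-04 ⇒ Q>K, reverse
Step 1:
                  E         A         L
  I         0.01463    0.2169    0.2429
  C          0.4858    0.4858   -0.2429
  E          0.5004    0.7027 2.2042e-05
  solve Keq expr → x = -0.2429; check Q = 1.7830e-04
Then remove 0.1082 M of E.
Step 2:
                  E         A         L
  I          0.3922    0.7027 2.2042e-05
  C       1.7000e-05 1.7000e-05 -8.4999e-06
  E          0.3922    0.7027 1.3542e-05
  solve Keq expr → x = -8.4999e-06; check Q = 1.7830e-04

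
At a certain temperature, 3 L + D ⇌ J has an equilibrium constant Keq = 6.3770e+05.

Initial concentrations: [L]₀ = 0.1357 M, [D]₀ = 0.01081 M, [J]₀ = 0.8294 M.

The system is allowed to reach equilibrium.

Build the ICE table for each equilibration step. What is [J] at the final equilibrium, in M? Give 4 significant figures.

Q₀ = 3.0704e+04 vs Keq = 6.3770e+05 ⇒ Q<K, forward
Step 1:
                    L           D           J
  I            0.1357     0.01081      0.8294
  C          -0.02917   -0.009722    0.009722
  E            0.1065    0.001088      0.8391
  solve Keq expr → x = 0.009722; check Q = 6.3770e+05

[J]_eq = 0.8391 M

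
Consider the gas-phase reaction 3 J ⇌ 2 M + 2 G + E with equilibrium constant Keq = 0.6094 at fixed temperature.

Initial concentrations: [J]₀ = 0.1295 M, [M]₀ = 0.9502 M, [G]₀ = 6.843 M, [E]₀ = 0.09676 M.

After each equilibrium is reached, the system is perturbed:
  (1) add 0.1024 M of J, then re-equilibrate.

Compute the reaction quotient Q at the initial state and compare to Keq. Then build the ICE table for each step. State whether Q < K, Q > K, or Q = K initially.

Q₀ = 1884; Q > K (proceeds reverse)

Q₀ = 1884 vs Keq = 0.6094 ⇒ Q>K, reverse
Step 1:
                  J         M         G         E
  I          0.1295    0.9502     6.843   0.09676
  C          0.2852   -0.1901   -0.1901  -0.09506
  E          0.4147    0.7601     6.653  0.001699
  solve Keq expr → x = -0.09506; check Q = 0.6094
Then add 0.1024 M of J.
Step 2:
                  J         M         G         E
  I          0.5171    0.7601     6.653  0.001699
  C        -0.00445  0.002967  0.002967  0.001483
  E          0.5126     0.763     6.656  0.003183
  solve Keq expr → x = 0.001483; check Q = 0.6094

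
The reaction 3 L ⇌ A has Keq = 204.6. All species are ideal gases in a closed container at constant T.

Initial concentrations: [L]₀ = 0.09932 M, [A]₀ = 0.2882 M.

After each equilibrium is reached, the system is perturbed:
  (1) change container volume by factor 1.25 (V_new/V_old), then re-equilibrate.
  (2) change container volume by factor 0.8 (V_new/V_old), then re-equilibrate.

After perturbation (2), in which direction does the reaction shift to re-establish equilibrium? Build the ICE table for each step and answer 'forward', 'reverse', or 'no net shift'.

Direction: forward

Q₀ = 294.2 vs Keq = 204.6 ⇒ Q>K, reverse
Step 1:
                    L           A
  I           0.09932      0.2882
  C           0.01225   -0.004082
  E            0.1116      0.2841
  solve Keq expr → x = -0.004082; check Q = 204.6
Then change container volume by factor 1.25 (V_new/V_old).
Step 2:
                    L           A
  I           0.08925      0.2273
  C           0.01362   -0.004541
  E            0.1029      0.2228
  solve Keq expr → x = -0.004541; check Q = 204.6
Then change container volume by factor 0.8 (V_new/V_old).
Step 3:
                    L           A
  I            0.1286      0.2784
  C          -0.01703    0.005676
  E            0.1116      0.2841
  solve Keq expr → x = 0.005676; check Q = 204.6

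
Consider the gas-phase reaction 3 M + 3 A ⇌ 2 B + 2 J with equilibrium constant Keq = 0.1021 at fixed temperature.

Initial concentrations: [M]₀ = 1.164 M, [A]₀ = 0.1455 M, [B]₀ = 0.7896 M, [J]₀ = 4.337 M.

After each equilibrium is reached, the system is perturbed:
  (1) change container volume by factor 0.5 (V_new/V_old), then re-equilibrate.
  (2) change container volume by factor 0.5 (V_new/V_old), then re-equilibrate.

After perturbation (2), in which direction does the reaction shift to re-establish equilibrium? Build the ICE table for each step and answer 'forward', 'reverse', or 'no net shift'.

Direction: forward

Q₀ = 2414 vs Keq = 0.1021 ⇒ Q>K, reverse
Step 1:
                  M         A         B         J
  Initial     1.164    0.1455    0.7896     4.337
  Change     0.8358    0.8358   -0.5572   -0.5572
  Equil           2    0.9813    0.2324      3.78
  solve Keq expr → x = -0.2786; check Q = 0.1021
Then change container volume by factor 0.5 (V_new/V_old).
Step 2:
                  M         A         B         J
  Initial         4     1.963    0.4648      7.56
  Change    -0.2764   -0.2764    0.1843    0.1843
  Equil       3.723     1.686    0.6491     7.744
  solve Keq expr → x = 0.09214; check Q = 0.1021
Then change container volume by factor 0.5 (V_new/V_old).
Step 3:
                  M         A         B         J
  Initial     7.446     3.372     1.298     15.49
  Change    -0.5826   -0.5826    0.3884    0.3884
  Equil       6.864      2.79     1.687     15.88
  solve Keq expr → x = 0.1942; check Q = 0.1021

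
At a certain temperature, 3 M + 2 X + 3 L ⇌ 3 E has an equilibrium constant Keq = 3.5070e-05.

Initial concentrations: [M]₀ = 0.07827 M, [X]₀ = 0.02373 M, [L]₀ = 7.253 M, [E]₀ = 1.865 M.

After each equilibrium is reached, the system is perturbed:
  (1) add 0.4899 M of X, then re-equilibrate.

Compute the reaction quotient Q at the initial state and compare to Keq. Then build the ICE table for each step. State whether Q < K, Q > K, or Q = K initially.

Q₀ = 6.2965e+04 vs Keq = 3.5070e-05 ⇒ Q>K, reverse
Step 1:
                   M          X          L          E
  init       0.07827    0.02373      7.253      1.865
  Δ            1.438      0.959      1.438     -1.438
  eq           1.517     0.9827      8.691     0.4265
  solve Keq expr → x = -0.4795; check Q = 3.5070e-05
Then add 0.4899 M of X.
Step 2:
                   M          X          L          E
  init         1.517      1.473      8.691     0.4265
  Δ         -0.08314   -0.05543   -0.08314    0.08314
  eq           1.434      1.417      8.608     0.5097
  solve Keq expr → x = 0.02771; check Q = 3.5070e-05

Q₀ = 6.2965e+04; Q > K (proceeds reverse)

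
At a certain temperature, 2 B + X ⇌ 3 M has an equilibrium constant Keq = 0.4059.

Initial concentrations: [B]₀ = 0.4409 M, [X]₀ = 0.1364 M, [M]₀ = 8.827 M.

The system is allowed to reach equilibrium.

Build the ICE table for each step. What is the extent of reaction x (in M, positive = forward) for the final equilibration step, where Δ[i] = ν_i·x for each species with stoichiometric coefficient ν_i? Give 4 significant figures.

x = -2.06 M

Q₀ = 2.5938e+04 vs Keq = 0.4059 ⇒ Q>K, reverse
Step 1:
                  B         X         M
  I          0.4409    0.1364     8.827
  C            4.12      2.06     -6.18
  E           4.561     2.196     2.647
  solve Keq expr → x = -2.06; check Q = 0.4059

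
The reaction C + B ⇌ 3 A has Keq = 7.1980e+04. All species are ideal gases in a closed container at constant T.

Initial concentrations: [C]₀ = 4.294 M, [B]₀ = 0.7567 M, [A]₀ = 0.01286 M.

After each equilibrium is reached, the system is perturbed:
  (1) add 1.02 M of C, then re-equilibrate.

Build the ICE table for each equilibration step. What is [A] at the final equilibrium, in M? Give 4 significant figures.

Q₀ = 6.5454e-07 vs Keq = 7.1980e+04 ⇒ Q<K, forward
Step 1:
                    C           B           A
  init          4.294      0.7567     0.01286
  Δ           -0.7567     -0.7567        2.27
  eq            3.537  4.6722e-05       2.283
  solve Keq expr → x = 0.7567; check Q = 7.1980e+04
Then add 1.02 M of C.
Step 2:
                    C           B           A
  init          4.557  4.6722e-05       2.283
  Δ       -1.0456e-05 -1.0456e-05  3.1367e-05
  eq            4.557  3.6267e-05       2.283
  solve Keq expr → x = 1.0456e-05; check Q = 7.1980e+04

[A]_eq = 2.283 M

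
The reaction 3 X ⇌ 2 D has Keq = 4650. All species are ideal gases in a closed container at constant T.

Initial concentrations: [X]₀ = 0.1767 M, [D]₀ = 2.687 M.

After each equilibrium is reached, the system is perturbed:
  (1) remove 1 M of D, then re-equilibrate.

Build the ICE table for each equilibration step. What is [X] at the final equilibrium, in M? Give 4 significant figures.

[X]_eq = 0.0869 M

Q₀ = 1309 vs Keq = 4650 ⇒ Q<K, forward
Step 1:
                    X           D
  init         0.1767       2.687
  Δ          -0.05976     0.03984
  eq           0.1169       2.727
  solve Keq expr → x = 0.01992; check Q = 4650
Then remove 1 M of D.
Step 2:
                    X           D
  init         0.1169       1.727
  Δ          -0.03004     0.02003
  eq           0.0869       1.747
  solve Keq expr → x = 0.01001; check Q = 4650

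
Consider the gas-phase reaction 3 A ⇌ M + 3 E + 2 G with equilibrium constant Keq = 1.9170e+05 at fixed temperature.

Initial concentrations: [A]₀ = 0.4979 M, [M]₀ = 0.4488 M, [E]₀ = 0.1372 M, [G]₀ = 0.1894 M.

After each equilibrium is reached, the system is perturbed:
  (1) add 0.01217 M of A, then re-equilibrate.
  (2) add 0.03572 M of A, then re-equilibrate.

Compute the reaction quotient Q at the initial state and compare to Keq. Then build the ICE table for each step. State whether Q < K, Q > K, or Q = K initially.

Q₀ = 3.3686e-04; Q < K (proceeds forward)

Q₀ = 3.3686e-04 vs Keq = 1.9170e+05 ⇒ Q<K, forward
Step 1:
                  A         M         E         G
  Initial    0.4979    0.4488    0.1372    0.1894
  Change    -0.4919     0.164    0.4919     0.328
  Equil    0.005972    0.6128    0.6291    0.5174
  solve Keq expr → x = 0.164; check Q = 1.9170e+05
Then add 0.01217 M of A.
Step 2:
                  A         M         E         G
  Initial   0.01814    0.6128    0.6291    0.5174
  Change   -0.01198  0.003993   0.01198  0.007987
  Equil    0.006162    0.6168    0.6411    0.5253
  solve Keq expr → x = 0.003993; check Q = 1.9170e+05
Then add 0.03572 M of A.
Step 3:
                  A         M         E         G
  Initial   0.04188    0.6168    0.6411    0.5253
  Change   -0.03515   0.01172   0.03515   0.02343
  Equil    0.006734    0.6285    0.6763    0.5488
  solve Keq expr → x = 0.01172; check Q = 1.9170e+05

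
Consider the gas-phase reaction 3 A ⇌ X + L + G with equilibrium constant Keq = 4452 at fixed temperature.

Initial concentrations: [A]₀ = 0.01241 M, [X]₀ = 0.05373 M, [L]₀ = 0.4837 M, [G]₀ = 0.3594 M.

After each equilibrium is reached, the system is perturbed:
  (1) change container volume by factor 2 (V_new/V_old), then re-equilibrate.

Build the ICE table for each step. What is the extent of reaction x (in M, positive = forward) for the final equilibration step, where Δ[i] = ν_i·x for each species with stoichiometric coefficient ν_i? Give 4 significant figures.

x = 0 M

Q₀ = 4887 vs Keq = 4452 ⇒ Q>K, reverse
Step 1:
                   A          X          L          G
  init       0.01241    0.05373     0.4837     0.3594
  Δ       3.7917e-04 -1.2639e-04 -1.2639e-04 -1.2639e-04
  eq         0.01279     0.0536     0.4836     0.3593
  solve Keq expr → x = -1.2639e-04; check Q = 4452
Then change container volume by factor 2 (V_new/V_old).
Step 2:
                   A          X          L          G
  init      0.006395     0.0268     0.2418     0.1796
  Δ                0          0          0          0
  eq        0.006395     0.0268     0.2418     0.1796
  solve Keq expr → x = 0; check Q = 4452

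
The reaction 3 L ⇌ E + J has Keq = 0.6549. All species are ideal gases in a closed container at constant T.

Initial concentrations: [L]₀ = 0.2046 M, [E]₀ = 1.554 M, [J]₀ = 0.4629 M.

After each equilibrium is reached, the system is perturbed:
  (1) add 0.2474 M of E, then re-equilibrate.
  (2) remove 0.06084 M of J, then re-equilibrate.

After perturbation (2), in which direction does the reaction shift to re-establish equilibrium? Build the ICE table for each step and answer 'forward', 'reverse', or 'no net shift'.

Direction: forward

Q₀ = 83.99 vs Keq = 0.6549 ⇒ Q>K, reverse
Step 1:
                   L          E          J
  init        0.2046      1.554     0.4629
  Δ           0.6081    -0.2027    -0.2027
  eq          0.8127      1.351     0.2602
  solve Keq expr → x = -0.2027; check Q = 0.6549
Then add 0.2474 M of E.
Step 2:
                   L          E          J
  init        0.8127      1.599     0.2602
  Δ          0.03273   -0.01091   -0.01091
  eq          0.8455      1.588     0.2493
  solve Keq expr → x = -0.01091; check Q = 0.6549
Then remove 0.06084 M of J.
Step 3:
                   L          E          J
  init        0.8455      1.588     0.1884
  Δ         -0.05031    0.01677    0.01677
  eq          0.7952      1.605     0.2052
  solve Keq expr → x = 0.01677; check Q = 0.6549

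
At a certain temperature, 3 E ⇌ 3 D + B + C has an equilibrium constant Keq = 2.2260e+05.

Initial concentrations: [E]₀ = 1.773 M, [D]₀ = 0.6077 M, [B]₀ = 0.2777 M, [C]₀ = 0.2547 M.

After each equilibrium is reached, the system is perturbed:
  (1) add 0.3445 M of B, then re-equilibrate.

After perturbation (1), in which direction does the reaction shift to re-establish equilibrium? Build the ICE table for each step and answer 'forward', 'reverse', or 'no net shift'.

Direction: reverse

Q₀ = 0.002848 vs Keq = 2.2260e+05 ⇒ Q<K, forward
Step 1:
                  E         D         B         C
  I           1.773    0.6077    0.2777    0.2547
  C          -1.738     1.738    0.5795    0.5795
  E         0.03462     2.346    0.8572    0.8342
  solve Keq expr → x = 0.5795; check Q = 2.2260e+05
Then add 0.3445 M of B.
Step 2:
                  E         D         B         C
  I         0.03462     2.346     1.202    0.8342
  C        0.004024 -0.004024 -0.001341 -0.001341
  E         0.03864     2.342       1.2    0.8328
  solve Keq expr → x = -0.001341; check Q = 2.2260e+05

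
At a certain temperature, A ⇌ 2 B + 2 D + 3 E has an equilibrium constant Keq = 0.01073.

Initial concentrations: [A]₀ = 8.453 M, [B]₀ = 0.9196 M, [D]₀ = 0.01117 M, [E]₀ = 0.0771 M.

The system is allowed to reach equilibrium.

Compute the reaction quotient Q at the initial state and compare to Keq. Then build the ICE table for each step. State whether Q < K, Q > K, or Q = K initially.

Q₀ = 5.7208e-09 vs Keq = 0.01073 ⇒ Q<K, forward
Step 1:
                   A          B          D          E
  Initial      8.453     0.9196    0.01117     0.0771
  Change     -0.1988     0.3976     0.3976     0.5964
  Equil        8.254      1.317     0.4088     0.6735
  solve Keq expr → x = 0.1988; check Q = 0.01073

Q₀ = 5.7208e-09; Q < K (proceeds forward)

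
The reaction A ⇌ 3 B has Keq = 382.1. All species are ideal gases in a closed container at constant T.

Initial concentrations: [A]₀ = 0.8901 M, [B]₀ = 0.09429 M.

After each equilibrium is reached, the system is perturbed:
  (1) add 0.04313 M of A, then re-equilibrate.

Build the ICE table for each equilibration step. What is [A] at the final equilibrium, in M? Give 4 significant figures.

Q₀ = 9.4180e-04 vs Keq = 382.1 ⇒ Q<K, forward
Step 1:
                    A           B
  init         0.8901     0.09429
  Δ           -0.8429       2.529
  eq          0.04723       2.623
  solve Keq expr → x = 0.8429; check Q = 382.1
Then add 0.04313 M of A.
Step 2:
                    A           B
  init        0.09036       2.623
  Δ           -0.0369      0.1107
  eq          0.05346       2.734
  solve Keq expr → x = 0.0369; check Q = 382.1

[A]_eq = 0.05346 M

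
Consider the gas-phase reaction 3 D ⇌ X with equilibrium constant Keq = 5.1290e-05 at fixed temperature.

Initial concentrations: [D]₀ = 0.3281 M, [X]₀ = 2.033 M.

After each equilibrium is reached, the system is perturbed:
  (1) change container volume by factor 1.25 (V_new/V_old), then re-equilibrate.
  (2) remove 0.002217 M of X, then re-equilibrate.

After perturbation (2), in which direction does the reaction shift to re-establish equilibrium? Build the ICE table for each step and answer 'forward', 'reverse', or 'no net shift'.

Direction: forward

Q₀ = 57.56 vs Keq = 5.1290e-05 ⇒ Q>K, reverse
Step 1:
                    D           X
  Initial      0.3281       2.033
  Change        6.059       -2.02
  Equil         6.387     0.01336
  solve Keq expr → x = -2.02; check Q = 5.1290e-05
Then change container volume by factor 1.25 (V_new/V_old).
Step 2:
                    D           X
  Initial        5.11     0.01069
  Change      0.01141   -0.003803
  Equil         5.121    0.006888
  solve Keq expr → x = -0.003803; check Q = 5.1290e-05
Then remove 0.002217 M of X.
Step 3:
                    D           X
  Initial       5.121    0.004671
  Change    -0.006572    0.002191
  Equil         5.114    0.006862
  solve Keq expr → x = 0.002191; check Q = 5.1290e-05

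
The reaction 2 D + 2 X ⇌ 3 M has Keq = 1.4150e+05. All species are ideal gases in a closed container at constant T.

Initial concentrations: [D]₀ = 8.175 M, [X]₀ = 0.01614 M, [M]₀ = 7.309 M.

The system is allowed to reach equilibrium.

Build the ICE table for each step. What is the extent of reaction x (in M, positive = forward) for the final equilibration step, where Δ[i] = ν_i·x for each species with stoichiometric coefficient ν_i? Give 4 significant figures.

Q₀ = 2.2428e+04 vs Keq = 1.4150e+05 ⇒ Q<K, forward
Step 1:
                    D           X           M
  I             8.175     0.01614       7.309
  C         -0.009687   -0.009687     0.01453
  E             8.165    0.006453       7.324
  solve Keq expr → x = 0.004844; check Q = 1.4150e+05

x = 0.004844 M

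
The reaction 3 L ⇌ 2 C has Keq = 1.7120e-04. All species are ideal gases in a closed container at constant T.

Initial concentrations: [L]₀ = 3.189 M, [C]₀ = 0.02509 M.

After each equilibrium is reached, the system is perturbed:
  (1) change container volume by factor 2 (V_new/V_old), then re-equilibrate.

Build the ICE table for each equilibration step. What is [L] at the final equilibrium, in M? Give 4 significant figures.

Q₀ = 1.9411e-05 vs Keq = 1.7120e-04 ⇒ Q<K, forward
Step 1:
                  L         C
  Initial     3.189   0.02509
  Change   -0.07045   0.04697
  Equil       3.119   0.07206
  solve Keq expr → x = 0.02348; check Q = 1.7120e-04
Then change container volume by factor 2 (V_new/V_old).
Step 2:
                  L         C
  Initial     1.559   0.03603
  Change    0.01527  -0.01018
  Equil       1.575   0.02585
  solve Keq expr → x = -0.005089; check Q = 1.7120e-04

[L]_eq = 1.575 M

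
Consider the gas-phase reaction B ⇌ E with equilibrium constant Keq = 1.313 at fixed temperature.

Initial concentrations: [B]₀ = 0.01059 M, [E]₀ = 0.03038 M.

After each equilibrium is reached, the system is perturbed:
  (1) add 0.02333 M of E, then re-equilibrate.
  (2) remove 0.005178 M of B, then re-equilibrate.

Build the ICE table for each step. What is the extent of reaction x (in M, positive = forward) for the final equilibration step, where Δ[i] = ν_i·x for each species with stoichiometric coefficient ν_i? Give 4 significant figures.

x = -0.002939 M

Q₀ = 2.869 vs Keq = 1.313 ⇒ Q>K, reverse
Step 1:
                  B         E
  I         0.01059   0.03038
  C        0.007123 -0.007123
  E         0.01771   0.02326
  solve Keq expr → x = -0.007123; check Q = 1.313
Then add 0.02333 M of E.
Step 2:
                  B         E
  I         0.01771   0.04659
  C         0.01009  -0.01009
  E          0.0278    0.0365
  solve Keq expr → x = -0.01009; check Q = 1.313
Then remove 0.005178 M of B.
Step 3:
                  B         E
  I         0.02262    0.0365
  C        0.002939 -0.002939
  E         0.02556   0.03356
  solve Keq expr → x = -0.002939; check Q = 1.313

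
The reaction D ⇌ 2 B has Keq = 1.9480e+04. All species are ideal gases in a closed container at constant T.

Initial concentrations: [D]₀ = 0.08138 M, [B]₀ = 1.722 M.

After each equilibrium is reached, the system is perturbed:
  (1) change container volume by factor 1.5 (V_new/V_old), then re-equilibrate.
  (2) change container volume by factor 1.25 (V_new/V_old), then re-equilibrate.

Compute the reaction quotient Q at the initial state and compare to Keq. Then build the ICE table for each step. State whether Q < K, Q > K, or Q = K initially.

Q₀ = 36.44; Q < K (proceeds forward)

Q₀ = 36.44 vs Keq = 1.9480e+04 ⇒ Q<K, forward
Step 1:
                    D           B
  Initial     0.08138       1.722
  Change      -0.0812      0.1624
  Equil    1.8229e-04       1.884
  solve Keq expr → x = 0.0812; check Q = 1.9480e+04
Then change container volume by factor 1.5 (V_new/V_old).
Step 2:
                    D           B
  Initial  1.2152e-04       1.256
  Change  -4.0498e-05  8.0995e-05
  Equil    8.1027e-05       1.256
  solve Keq expr → x = 4.0498e-05; check Q = 1.9480e+04
Then change container volume by factor 1.25 (V_new/V_old).
Step 3:
                    D           B
  Initial  6.4821e-05       1.005
  Change  -1.2962e-05  2.5923e-05
  Equil    5.1860e-05       1.005
  solve Keq expr → x = 1.2962e-05; check Q = 1.9480e+04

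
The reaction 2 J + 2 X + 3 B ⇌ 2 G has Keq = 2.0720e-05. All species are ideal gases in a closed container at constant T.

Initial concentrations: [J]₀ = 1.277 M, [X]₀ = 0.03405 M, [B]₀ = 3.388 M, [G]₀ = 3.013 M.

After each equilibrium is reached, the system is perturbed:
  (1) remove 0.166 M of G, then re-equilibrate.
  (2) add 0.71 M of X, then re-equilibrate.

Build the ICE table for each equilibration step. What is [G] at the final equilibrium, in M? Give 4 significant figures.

Q₀ = 123.5 vs Keq = 2.0720e-05 ⇒ Q>K, reverse
Step 1:
                   J          X          B          G
  Initial      1.277    0.03405      3.388      3.013
  Change        2.32       2.32      3.479      -2.32
  Equil        3.597      2.354      6.867     0.6934
  solve Keq expr → x = -1.16; check Q = 2.0720e-05
Then remove 0.166 M of G.
Step 2:
                   J          X          B          G
  Initial      3.597      2.354      6.867     0.5274
  Change    -0.09822   -0.09822    -0.1473    0.09822
  Equil        3.498      2.255       6.72     0.6257
  solve Keq expr → x = 0.04911; check Q = 2.0720e-05
Then add 0.71 M of X.
Step 3:
                   J          X          B          G
  Initial      3.498      2.965       6.72     0.6257
  Change      -0.112     -0.112     -0.168      0.112
  Equil        3.386      2.853      6.552     0.7377
  solve Keq expr → x = 0.056; check Q = 2.0720e-05

[G]_eq = 0.7377 M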